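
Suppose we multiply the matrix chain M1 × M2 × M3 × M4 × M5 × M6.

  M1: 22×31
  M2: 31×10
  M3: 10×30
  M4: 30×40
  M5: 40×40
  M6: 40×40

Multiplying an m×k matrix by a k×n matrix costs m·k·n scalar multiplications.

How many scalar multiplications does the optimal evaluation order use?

59620

Adjacent pairs: M1M2 = 22·31·10 = 6820; M2M3 = 31·10·30 = 9300; M3M4 = 10·30·40 = 12000; M4M5 = 30·40·40 = 48000; M5M6 = 40·40·40 = 64000.
Length 3: M1..M3: k=1: 0+9300+22·31·30=29760; k=2: 6820+0+22·10·30=13420 → min 13420 | M2..M4: k=2: 0+12000+31·10·40=24400; k=3: 9300+0+31·30·40=46500 → min 24400 | M3..M5: k=3: 0+48000+10·30·40=60000; k=4: 12000+0+10·40·40=28000 → min 28000 | M4..M6: k=4: 0+64000+30·40·40=112000; k=5: 48000+0+30·40·40=96000 → min 96000.
Length 4: M1..M4: k=1: 0+24400+22·31·40=51680; k=2: 6820+12000+22·10·40=27620; k=3: 13420+0+22·30·40=39820 → min 27620 | M2..M5: k=2: 0+28000+31·10·40=40400; k=3: 9300+48000+31·30·40=94500; k=4: 24400+0+31·40·40=74000 → min 40400 | M3..M6: k=3: 0+96000+10·30·40=108000; k=4: 12000+64000+10·40·40=92000; k=5: 28000+0+10·40·40=44000 → min 44000.
Length 5: M1..M5: k=1: 0+40400+22·31·40=67680; k=2: 6820+28000+22·10·40=43620; k=3: 13420+48000+22·30·40=87820; k=4: 27620+0+22·40·40=62820 → min 43620 | M2..M6: k=2: 0+44000+31·10·40=56400; k=3: 9300+96000+31·30·40=142500; k=4: 24400+64000+31·40·40=138000; k=5: 40400+0+31·40·40=90000 → min 56400.
Length 6: M1..M6: k=1: 0+56400+22·31·40=83680; k=2: 6820+44000+22·10·40=59620; k=3: 13420+96000+22·30·40=135820; k=4: 27620+64000+22·40·40=126820; k=5: 43620+0+22·40·40=78820 → min 59620.
Optimal order: ((M1 × M2) × (((M3 × M4) × M5) × M6)) with cost 59620.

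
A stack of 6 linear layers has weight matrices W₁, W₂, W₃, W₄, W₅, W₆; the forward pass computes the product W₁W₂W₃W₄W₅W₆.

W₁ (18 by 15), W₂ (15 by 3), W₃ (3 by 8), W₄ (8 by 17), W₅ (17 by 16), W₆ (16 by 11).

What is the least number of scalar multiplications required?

Adjacent pairs: W₁W₂ = 18·15·3 = 810; W₂W₃ = 15·3·8 = 360; W₃W₄ = 3·8·17 = 408; W₄W₅ = 8·17·16 = 2176; W₅W₆ = 17·16·11 = 2992.
Length 3: W₁..W₃: k=1: 0+360+18·15·8=2520; k=2: 810+0+18·3·8=1242 → min 1242 | W₂..W₄: k=2: 0+408+15·3·17=1173; k=3: 360+0+15·8·17=2400 → min 1173 | W₃..W₅: k=3: 0+2176+3·8·16=2560; k=4: 408+0+3·17·16=1224 → min 1224 | W₄..W₆: k=4: 0+2992+8·17·11=4488; k=5: 2176+0+8·16·11=3584 → min 3584.
Length 4: W₁..W₄: k=1: 0+1173+18·15·17=5763; k=2: 810+408+18·3·17=2136; k=3: 1242+0+18·8·17=3690 → min 2136 | W₂..W₅: k=2: 0+1224+15·3·16=1944; k=3: 360+2176+15·8·16=4456; k=4: 1173+0+15·17·16=5253 → min 1944 | W₃..W₆: k=3: 0+3584+3·8·11=3848; k=4: 408+2992+3·17·11=3961; k=5: 1224+0+3·16·11=1752 → min 1752.
Length 5: W₁..W₅: k=1: 0+1944+18·15·16=6264; k=2: 810+1224+18·3·16=2898; k=3: 1242+2176+18·8·16=5722; k=4: 2136+0+18·17·16=7032 → min 2898 | W₂..W₆: k=2: 0+1752+15·3·11=2247; k=3: 360+3584+15·8·11=5264; k=4: 1173+2992+15·17·11=6970; k=5: 1944+0+15·16·11=4584 → min 2247.
Length 6: W₁..W₆: k=1: 0+2247+18·15·11=5217; k=2: 810+1752+18·3·11=3156; k=3: 1242+3584+18·8·11=6410; k=4: 2136+2992+18·17·11=8494; k=5: 2898+0+18·16·11=6066 → min 3156.
Optimal order: ((W₁W₂)(((W₃W₄)W₅)W₆)) with cost 3156.

3156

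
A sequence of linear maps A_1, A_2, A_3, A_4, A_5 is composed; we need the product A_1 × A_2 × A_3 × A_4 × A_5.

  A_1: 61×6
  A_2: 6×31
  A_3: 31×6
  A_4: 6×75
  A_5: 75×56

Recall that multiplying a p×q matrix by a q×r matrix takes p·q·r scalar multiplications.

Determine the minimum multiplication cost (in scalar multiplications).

Adjacent pairs: A_1A_2 = 61·6·31 = 11346; A_2A_3 = 6·31·6 = 1116; A_3A_4 = 31·6·75 = 13950; A_4A_5 = 6·75·56 = 25200.
Length 3: A_1..A_3: k=1: 0+1116+61·6·6=3312; k=2: 11346+0+61·31·6=22692 → min 3312 | A_2..A_4: k=2: 0+13950+6·31·75=27900; k=3: 1116+0+6·6·75=3816 → min 3816 | A_3..A_5: k=3: 0+25200+31·6·56=35616; k=4: 13950+0+31·75·56=144150 → min 35616.
Length 4: A_1..A_4: k=1: 0+3816+61·6·75=31266; k=2: 11346+13950+61·31·75=167121; k=3: 3312+0+61·6·75=30762 → min 30762 | A_2..A_5: k=2: 0+35616+6·31·56=46032; k=3: 1116+25200+6·6·56=28332; k=4: 3816+0+6·75·56=29016 → min 28332.
Length 5: A_1..A_5: k=1: 0+28332+61·6·56=48828; k=2: 11346+35616+61·31·56=152858; k=3: 3312+25200+61·6·56=49008; k=4: 30762+0+61·75·56=286962 → min 48828.
Optimal order: (A_1 × ((A_2 × A_3) × (A_4 × A_5))) with cost 48828.

48828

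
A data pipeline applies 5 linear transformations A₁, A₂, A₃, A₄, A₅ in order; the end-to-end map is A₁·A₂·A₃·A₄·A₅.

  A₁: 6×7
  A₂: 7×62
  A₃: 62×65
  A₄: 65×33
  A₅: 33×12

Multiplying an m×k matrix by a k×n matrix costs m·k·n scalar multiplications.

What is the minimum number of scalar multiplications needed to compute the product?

42030

Adjacent pairs: A₁A₂ = 6·7·62 = 2604; A₂A₃ = 7·62·65 = 28210; A₃A₄ = 62·65·33 = 132990; A₄A₅ = 65·33·12 = 25740.
Length 3: A₁..A₃: k=1: 0+28210+6·7·65=30940; k=2: 2604+0+6·62·65=26784 → min 26784 | A₂..A₄: k=2: 0+132990+7·62·33=147312; k=3: 28210+0+7·65·33=43225 → min 43225 | A₃..A₅: k=3: 0+25740+62·65·12=74100; k=4: 132990+0+62·33·12=157542 → min 74100.
Length 4: A₁..A₄: k=1: 0+43225+6·7·33=44611; k=2: 2604+132990+6·62·33=147870; k=3: 26784+0+6·65·33=39654 → min 39654 | A₂..A₅: k=2: 0+74100+7·62·12=79308; k=3: 28210+25740+7·65·12=59410; k=4: 43225+0+7·33·12=45997 → min 45997.
Length 5: A₁..A₅: k=1: 0+45997+6·7·12=46501; k=2: 2604+74100+6·62·12=81168; k=3: 26784+25740+6·65·12=57204; k=4: 39654+0+6·33·12=42030 → min 42030.
Optimal order: ((((A₁·A₂)·A₃)·A₄)·A₅) with cost 42030.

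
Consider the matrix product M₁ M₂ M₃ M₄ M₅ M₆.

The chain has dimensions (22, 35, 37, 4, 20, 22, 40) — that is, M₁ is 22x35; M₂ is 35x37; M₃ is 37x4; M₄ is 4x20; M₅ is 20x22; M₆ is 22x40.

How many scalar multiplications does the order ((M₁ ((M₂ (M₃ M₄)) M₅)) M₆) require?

(M₃ M₄): 37×4 by 4×20 → 37×20, cost 37·4·20 = 2960
(M₂ (M₃ M₄)): 35×37 by 37×20 → 35×20, cost 35·37·20 = 25900; cumulative 28860
((M₂ (M₃ M₄)) M₅): 35×20 by 20×22 → 35×22, cost 35·20·22 = 15400; cumulative 44260
(M₁ ((M₂ (M₃ M₄)) M₅)): 22×35 by 35×22 → 22×22, cost 22·35·22 = 16940; cumulative 61200
((M₁ ((M₂ (M₃ M₄)) M₅)) M₆): 22×22 by 22×40 → 22×40, cost 22·22·40 = 19360; cumulative 80560
Total: 80560 scalar multiplications.

80560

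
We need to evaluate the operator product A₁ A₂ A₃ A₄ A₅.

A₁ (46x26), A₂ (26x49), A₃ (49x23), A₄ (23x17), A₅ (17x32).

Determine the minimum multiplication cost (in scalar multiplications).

Adjacent pairs: A₁A₂ = 46·26·49 = 58604; A₂A₃ = 26·49·23 = 29302; A₃A₄ = 49·23·17 = 19159; A₄A₅ = 23·17·32 = 12512.
Length 3: A₁..A₃: k=1: 0+29302+46·26·23=56810; k=2: 58604+0+46·49·23=110446 → min 56810 | A₂..A₄: k=2: 0+19159+26·49·17=40817; k=3: 29302+0+26·23·17=39468 → min 39468 | A₃..A₅: k=3: 0+12512+49·23·32=48576; k=4: 19159+0+49·17·32=45815 → min 45815.
Length 4: A₁..A₄: k=1: 0+39468+46·26·17=59800; k=2: 58604+19159+46·49·17=116081; k=3: 56810+0+46·23·17=74796 → min 59800 | A₂..A₅: k=2: 0+45815+26·49·32=86583; k=3: 29302+12512+26·23·32=60950; k=4: 39468+0+26·17·32=53612 → min 53612.
Length 5: A₁..A₅: k=1: 0+53612+46·26·32=91884; k=2: 58604+45815+46·49·32=176547; k=3: 56810+12512+46·23·32=103178; k=4: 59800+0+46·17·32=84824 → min 84824.
Optimal order: ((A₁ ((A₂ A₃) A₄)) A₅) with cost 84824.

84824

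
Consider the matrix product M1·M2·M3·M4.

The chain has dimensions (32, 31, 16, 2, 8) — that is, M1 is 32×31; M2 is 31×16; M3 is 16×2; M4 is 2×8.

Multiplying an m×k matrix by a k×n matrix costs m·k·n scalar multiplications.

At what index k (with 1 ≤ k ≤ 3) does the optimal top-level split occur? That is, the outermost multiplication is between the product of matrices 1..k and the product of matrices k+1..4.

3

Adjacent pairs: M1M2 = 32·31·16 = 15872; M2M3 = 31·16·2 = 992; M3M4 = 16·2·8 = 256.
Length 3: M1..M3: k=1: 0+992+32·31·2=2976; k=2: 15872+0+32·16·2=16896 → min 2976 | M2..M4: k=2: 0+256+31·16·8=4224; k=3: 992+0+31·2·8=1488 → min 1488.
Top-level splits: k=1: (M1..M1)·(M2..M4) → 0+1488+32·31·8 = 9424; k=2: (M1..M2)·(M3..M4) → 15872+256+32·16·8 = 20224; k=3: (M1..M3)·(M4..M4) → 2976+0+32·2·8 = 3488.
Best split is after M3, i.e. k = 3.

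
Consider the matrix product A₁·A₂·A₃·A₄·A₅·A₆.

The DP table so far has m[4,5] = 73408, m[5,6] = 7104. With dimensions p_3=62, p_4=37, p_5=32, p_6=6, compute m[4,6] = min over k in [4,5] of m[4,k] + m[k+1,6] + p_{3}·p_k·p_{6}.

m[4,6] = min over k∈[4,5] of m[4,k]+m[k+1,6]+p_{3}·p_k·p_{6}.
k=4: 0 + 7104 + 62·37·6 = 20868; k=5: 73408 + 0 + 62·32·6 = 85312.
Minimum: 20868 at k=4.

20868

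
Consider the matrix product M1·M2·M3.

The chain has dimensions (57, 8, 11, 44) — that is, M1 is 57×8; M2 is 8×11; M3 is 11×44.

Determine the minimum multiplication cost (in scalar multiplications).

23936

Order (M1·(M2·M3)): (M2·M3): 8×11 by 11×44 → 8×44, cost 8·11·44 = 3872; (M1·(M2·M3)): 57×8 by 8×44 → 57×44, cost 57·8·44 = 20064; cumulative 23936. Total 23936.
Order ((M1·M2)·M3): (M1·M2): 57×8 by 8×11 → 57×11, cost 57·8·11 = 5016; ((M1·M2)·M3): 57×11 by 11×44 → 57×44, cost 57·11·44 = 27588; cumulative 32604. Total 32604.
Minimum: 23936.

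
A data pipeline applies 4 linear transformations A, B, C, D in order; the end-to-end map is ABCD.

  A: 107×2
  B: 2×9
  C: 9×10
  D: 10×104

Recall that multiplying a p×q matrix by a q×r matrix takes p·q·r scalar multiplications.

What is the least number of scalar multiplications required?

Adjacent pairs: AB = 107·2·9 = 1926; BC = 2·9·10 = 180; CD = 9·10·104 = 9360.
Length 3: A..C: k=1: 0+180+107·2·10=2320; k=2: 1926+0+107·9·10=11556 → min 2320 | B..D: k=2: 0+9360+2·9·104=11232; k=3: 180+0+2·10·104=2260 → min 2260.
Length 4: A..D: k=1: 0+2260+107·2·104=24516; k=2: 1926+9360+107·9·104=111438; k=3: 2320+0+107·10·104=113600 → min 24516.
Optimal order: (A((BC)D)) with cost 24516.

24516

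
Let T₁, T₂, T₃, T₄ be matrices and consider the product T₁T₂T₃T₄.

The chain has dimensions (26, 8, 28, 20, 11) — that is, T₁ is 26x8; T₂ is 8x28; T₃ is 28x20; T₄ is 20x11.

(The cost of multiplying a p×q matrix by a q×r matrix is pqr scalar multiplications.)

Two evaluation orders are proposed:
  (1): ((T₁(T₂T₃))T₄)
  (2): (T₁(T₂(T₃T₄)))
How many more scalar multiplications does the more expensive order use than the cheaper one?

3448

Order (1) = ((T₁(T₂T₃))T₄): (T₂T₃): 8×28 by 28×20 → 8×20, cost 8·28·20 = 4480; (T₁(T₂T₃)): 26×8 by 8×20 → 26×20, cost 26·8·20 = 4160; cumulative 8640; ((T₁(T₂T₃))T₄): 26×20 by 20×11 → 26×11, cost 26·20·11 = 5720; cumulative 14360. Total 14360.
Order (2) = (T₁(T₂(T₃T₄))): (T₃T₄): 28×20 by 20×11 → 28×11, cost 28·20·11 = 6160; (T₂(T₃T₄)): 8×28 by 28×11 → 8×11, cost 8·28·11 = 2464; cumulative 8624; (T₁(T₂(T₃T₄))): 26×8 by 8×11 → 26×11, cost 26·8·11 = 2288; cumulative 10912. Total 10912.
Difference: |14360 − 10912| = 3448.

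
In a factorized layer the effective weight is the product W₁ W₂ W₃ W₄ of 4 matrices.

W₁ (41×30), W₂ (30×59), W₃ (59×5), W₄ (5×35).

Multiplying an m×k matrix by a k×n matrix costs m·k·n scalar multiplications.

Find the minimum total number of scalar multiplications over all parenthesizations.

22175

Adjacent pairs: W₁W₂ = 41·30·59 = 72570; W₂W₃ = 30·59·5 = 8850; W₃W₄ = 59·5·35 = 10325.
Length 3: W₁..W₃: k=1: 0+8850+41·30·5=15000; k=2: 72570+0+41·59·5=84665 → min 15000 | W₂..W₄: k=2: 0+10325+30·59·35=72275; k=3: 8850+0+30·5·35=14100 → min 14100.
Length 4: W₁..W₄: k=1: 0+14100+41·30·35=57150; k=2: 72570+10325+41·59·35=167560; k=3: 15000+0+41·5·35=22175 → min 22175.
Optimal order: ((W₁ (W₂ W₃)) W₄) with cost 22175.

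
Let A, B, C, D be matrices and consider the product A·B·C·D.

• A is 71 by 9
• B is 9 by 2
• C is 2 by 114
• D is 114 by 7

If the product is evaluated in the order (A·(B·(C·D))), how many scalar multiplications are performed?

6195

(C·D): 2×114 by 114×7 → 2×7, cost 2·114·7 = 1596
(B·(C·D)): 9×2 by 2×7 → 9×7, cost 9·2·7 = 126; cumulative 1722
(A·(B·(C·D))): 71×9 by 9×7 → 71×7, cost 71·9·7 = 4473; cumulative 6195
Total: 6195 scalar multiplications.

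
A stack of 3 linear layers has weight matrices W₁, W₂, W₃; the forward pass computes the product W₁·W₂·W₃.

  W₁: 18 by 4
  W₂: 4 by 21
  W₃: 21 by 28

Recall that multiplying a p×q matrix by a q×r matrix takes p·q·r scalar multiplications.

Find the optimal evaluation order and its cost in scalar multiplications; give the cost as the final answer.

(W₁·(W₂·W₃)): cost 4368.
((W₁·W₂)·W₃): cost 12096.
Optimal: (W₁·(W₂·W₃)) with cost 4368.

4368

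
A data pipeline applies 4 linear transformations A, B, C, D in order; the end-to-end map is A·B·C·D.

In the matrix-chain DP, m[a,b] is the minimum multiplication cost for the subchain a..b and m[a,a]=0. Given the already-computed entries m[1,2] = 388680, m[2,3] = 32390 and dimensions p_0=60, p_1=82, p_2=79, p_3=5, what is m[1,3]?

56990

m[1,3] = min over k∈[1,2] of m[1,k]+m[k+1,3]+p_{0}·p_k·p_{3}.
k=1: 0 + 32390 + 60·82·5 = 56990; k=2: 388680 + 0 + 60·79·5 = 412380.
Minimum: 56990 at k=1.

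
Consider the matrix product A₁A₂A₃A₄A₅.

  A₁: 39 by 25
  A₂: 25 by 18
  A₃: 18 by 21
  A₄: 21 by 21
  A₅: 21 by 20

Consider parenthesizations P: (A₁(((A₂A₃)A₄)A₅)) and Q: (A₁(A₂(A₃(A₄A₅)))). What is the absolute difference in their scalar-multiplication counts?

5595

Order P = (A₁(((A₂A₃)A₄)A₅)): (A₂A₃): 25×18 by 18×21 → 25×21, cost 25·18·21 = 9450; ((A₂A₃)A₄): 25×21 by 21×21 → 25×21, cost 25·21·21 = 11025; cumulative 20475; (((A₂A₃)A₄)A₅): 25×21 by 21×20 → 25×20, cost 25·21·20 = 10500; cumulative 30975; (A₁(((A₂A₃)A₄)A₅)): 39×25 by 25×20 → 39×20, cost 39·25·20 = 19500; cumulative 50475. Total 50475.
Order Q = (A₁(A₂(A₃(A₄A₅)))): (A₄A₅): 21×21 by 21×20 → 21×20, cost 21·21·20 = 8820; (A₃(A₄A₅)): 18×21 by 21×20 → 18×20, cost 18·21·20 = 7560; cumulative 16380; (A₂(A₃(A₄A₅))): 25×18 by 18×20 → 25×20, cost 25·18·20 = 9000; cumulative 25380; (A₁(A₂(A₃(A₄A₅)))): 39×25 by 25×20 → 39×20, cost 39·25·20 = 19500; cumulative 44880. Total 44880.
Difference: |50475 − 44880| = 5595.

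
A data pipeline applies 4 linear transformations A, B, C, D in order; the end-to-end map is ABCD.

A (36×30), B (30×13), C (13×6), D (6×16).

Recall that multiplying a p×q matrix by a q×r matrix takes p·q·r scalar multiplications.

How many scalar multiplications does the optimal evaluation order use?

12276

Adjacent pairs: AB = 36·30·13 = 14040; BC = 30·13·6 = 2340; CD = 13·6·16 = 1248.
Length 3: A..C: k=1: 0+2340+36·30·6=8820; k=2: 14040+0+36·13·6=16848 → min 8820 | B..D: k=2: 0+1248+30·13·16=7488; k=3: 2340+0+30·6·16=5220 → min 5220.
Length 4: A..D: k=1: 0+5220+36·30·16=22500; k=2: 14040+1248+36·13·16=22776; k=3: 8820+0+36·6·16=12276 → min 12276.
Optimal order: ((A(BC))D) with cost 12276.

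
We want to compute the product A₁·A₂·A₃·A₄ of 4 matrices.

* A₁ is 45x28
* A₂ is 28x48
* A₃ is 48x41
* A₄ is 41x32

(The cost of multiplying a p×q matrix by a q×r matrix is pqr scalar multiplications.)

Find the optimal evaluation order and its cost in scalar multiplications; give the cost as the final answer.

132160

Adjacent pairs: A₁A₂ = 45·28·48 = 60480; A₂A₃ = 28·48·41 = 55104; A₃A₄ = 48·41·32 = 62976.
Length 3: A₁..A₃: k=1: 0+55104+45·28·41=106764; k=2: 60480+0+45·48·41=149040 → min 106764 | A₂..A₄: k=2: 0+62976+28·48·32=105984; k=3: 55104+0+28·41·32=91840 → min 91840.
Length 4: A₁..A₄: k=1: 0+91840+45·28·32=132160; k=2: 60480+62976+45·48·32=192576; k=3: 106764+0+45·41·32=165804 → min 132160.
Optimal parenthesization: (A₁·((A₂·A₃)·A₄)) with cost 132160.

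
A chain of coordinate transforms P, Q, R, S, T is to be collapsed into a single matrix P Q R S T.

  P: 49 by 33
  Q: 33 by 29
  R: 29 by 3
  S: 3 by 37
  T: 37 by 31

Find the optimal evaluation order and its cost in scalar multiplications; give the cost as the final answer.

15720

Adjacent pairs: PQ = 49·33·29 = 46893; QR = 33·29·3 = 2871; RS = 29·3·37 = 3219; ST = 3·37·31 = 3441.
Length 3: P..R: k=1: 0+2871+49·33·3=7722; k=2: 46893+0+49·29·3=51156 → min 7722 | Q..S: k=2: 0+3219+33·29·37=38628; k=3: 2871+0+33·3·37=6534 → min 6534 | R..T: k=3: 0+3441+29·3·31=6138; k=4: 3219+0+29·37·31=36482 → min 6138.
Length 4: P..S: k=1: 0+6534+49·33·37=66363; k=2: 46893+3219+49·29·37=102689; k=3: 7722+0+49·3·37=13161 → min 13161 | Q..T: k=2: 0+6138+33·29·31=35805; k=3: 2871+3441+33·3·31=9381; k=4: 6534+0+33·37·31=44385 → min 9381.
Length 5: P..T: k=1: 0+9381+49·33·31=59508; k=2: 46893+6138+49·29·31=97082; k=3: 7722+3441+49·3·31=15720; k=4: 13161+0+49·37·31=69364 → min 15720.
Optimal parenthesization: ((P (Q R)) (S T)) with cost 15720.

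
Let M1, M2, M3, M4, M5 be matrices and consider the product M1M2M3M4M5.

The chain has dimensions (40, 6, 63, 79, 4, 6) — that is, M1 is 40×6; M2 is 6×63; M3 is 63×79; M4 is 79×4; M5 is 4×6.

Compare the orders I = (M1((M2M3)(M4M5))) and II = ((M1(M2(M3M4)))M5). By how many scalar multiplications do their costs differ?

Order I = (M1((M2M3)(M4M5))): (M2M3): 6×63 by 63×79 → 6×79, cost 6·63·79 = 29862; (M4M5): 79×4 by 4×6 → 79×6, cost 79·4·6 = 1896; ((M2M3)(M4M5)): 6×79 by 79×6 → 6×6, cost 6·79·6 = 2844; cumulative 34602; (M1((M2M3)(M4M5))): 40×6 by 6×6 → 40×6, cost 40·6·6 = 1440; cumulative 36042. Total 36042.
Order II = ((M1(M2(M3M4)))M5): (M3M4): 63×79 by 79×4 → 63×4, cost 63·79·4 = 19908; (M2(M3M4)): 6×63 by 63×4 → 6×4, cost 6·63·4 = 1512; cumulative 21420; (M1(M2(M3M4))): 40×6 by 6×4 → 40×4, cost 40·6·4 = 960; cumulative 22380; ((M1(M2(M3M4)))M5): 40×4 by 4×6 → 40×6, cost 40·4·6 = 960; cumulative 23340. Total 23340.
Difference: |36042 − 23340| = 12702.

12702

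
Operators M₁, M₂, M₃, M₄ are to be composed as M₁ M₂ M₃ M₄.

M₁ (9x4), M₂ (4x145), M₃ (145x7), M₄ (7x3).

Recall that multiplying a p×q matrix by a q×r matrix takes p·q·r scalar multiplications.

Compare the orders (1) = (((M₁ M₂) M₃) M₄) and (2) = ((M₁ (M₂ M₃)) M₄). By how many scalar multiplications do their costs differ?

Order (1) = (((M₁ M₂) M₃) M₄): (M₁ M₂): 9×4 by 4×145 → 9×145, cost 9·4·145 = 5220; ((M₁ M₂) M₃): 9×145 by 145×7 → 9×7, cost 9·145·7 = 9135; cumulative 14355; (((M₁ M₂) M₃) M₄): 9×7 by 7×3 → 9×3, cost 9·7·3 = 189; cumulative 14544. Total 14544.
Order (2) = ((M₁ (M₂ M₃)) M₄): (M₂ M₃): 4×145 by 145×7 → 4×7, cost 4·145·7 = 4060; (M₁ (M₂ M₃)): 9×4 by 4×7 → 9×7, cost 9·4·7 = 252; cumulative 4312; ((M₁ (M₂ M₃)) M₄): 9×7 by 7×3 → 9×3, cost 9·7·3 = 189; cumulative 4501. Total 4501.
Difference: |14544 − 4501| = 10043.

10043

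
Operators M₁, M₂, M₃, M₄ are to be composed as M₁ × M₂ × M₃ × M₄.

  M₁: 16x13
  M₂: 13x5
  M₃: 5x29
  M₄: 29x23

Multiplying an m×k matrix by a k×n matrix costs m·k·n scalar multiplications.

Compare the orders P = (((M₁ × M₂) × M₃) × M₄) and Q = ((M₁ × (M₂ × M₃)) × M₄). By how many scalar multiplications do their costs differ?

Order P = (((M₁ × M₂) × M₃) × M₄): (M₁ × M₂): 16×13 by 13×5 → 16×5, cost 16·13·5 = 1040; ((M₁ × M₂) × M₃): 16×5 by 5×29 → 16×29, cost 16·5·29 = 2320; cumulative 3360; (((M₁ × M₂) × M₃) × M₄): 16×29 by 29×23 → 16×23, cost 16·29·23 = 10672; cumulative 14032. Total 14032.
Order Q = ((M₁ × (M₂ × M₃)) × M₄): (M₂ × M₃): 13×5 by 5×29 → 13×29, cost 13·5·29 = 1885; (M₁ × (M₂ × M₃)): 16×13 by 13×29 → 16×29, cost 16·13·29 = 6032; cumulative 7917; ((M₁ × (M₂ × M₃)) × M₄): 16×29 by 29×23 → 16×23, cost 16·29·23 = 10672; cumulative 18589. Total 18589.
Difference: |14032 − 18589| = 4557.

4557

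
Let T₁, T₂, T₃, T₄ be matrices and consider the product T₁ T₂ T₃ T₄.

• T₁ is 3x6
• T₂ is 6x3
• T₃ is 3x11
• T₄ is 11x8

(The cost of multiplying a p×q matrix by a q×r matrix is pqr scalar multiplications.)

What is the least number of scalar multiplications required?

Adjacent pairs: T₁T₂ = 3·6·3 = 54; T₂T₃ = 6·3·11 = 198; T₃T₄ = 3·11·8 = 264.
Length 3: T₁..T₃: k=1: 0+198+3·6·11=396; k=2: 54+0+3·3·11=153 → min 153 | T₂..T₄: k=2: 0+264+6·3·8=408; k=3: 198+0+6·11·8=726 → min 408.
Length 4: T₁..T₄: k=1: 0+408+3·6·8=552; k=2: 54+264+3·3·8=390; k=3: 153+0+3·11·8=417 → min 390.
Optimal order: ((T₁ T₂) (T₃ T₄)) with cost 390.

390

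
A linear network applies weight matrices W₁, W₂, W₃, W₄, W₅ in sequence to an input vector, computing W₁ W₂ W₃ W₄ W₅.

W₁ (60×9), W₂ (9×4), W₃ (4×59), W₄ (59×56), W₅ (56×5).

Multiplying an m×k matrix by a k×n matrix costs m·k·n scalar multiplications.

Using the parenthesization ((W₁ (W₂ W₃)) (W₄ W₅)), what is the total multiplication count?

(W₂ W₃): 9×4 by 4×59 → 9×59, cost 9·4·59 = 2124
(W₁ (W₂ W₃)): 60×9 by 9×59 → 60×59, cost 60·9·59 = 31860; cumulative 33984
(W₄ W₅): 59×56 by 56×5 → 59×5, cost 59·56·5 = 16520
((W₁ (W₂ W₃)) (W₄ W₅)): 60×59 by 59×5 → 60×5, cost 60·59·5 = 17700; cumulative 68204
Total: 68204 scalar multiplications.

68204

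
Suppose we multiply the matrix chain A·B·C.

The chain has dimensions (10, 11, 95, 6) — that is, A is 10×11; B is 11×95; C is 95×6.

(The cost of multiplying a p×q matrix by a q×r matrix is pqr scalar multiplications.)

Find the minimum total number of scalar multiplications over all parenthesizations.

6930

Order (A·(B·C)): (B·C): 11×95 by 95×6 → 11×6, cost 11·95·6 = 6270; (A·(B·C)): 10×11 by 11×6 → 10×6, cost 10·11·6 = 660; cumulative 6930. Total 6930.
Order ((A·B)·C): (A·B): 10×11 by 11×95 → 10×95, cost 10·11·95 = 10450; ((A·B)·C): 10×95 by 95×6 → 10×6, cost 10·95·6 = 5700; cumulative 16150. Total 16150.
Minimum: 6930.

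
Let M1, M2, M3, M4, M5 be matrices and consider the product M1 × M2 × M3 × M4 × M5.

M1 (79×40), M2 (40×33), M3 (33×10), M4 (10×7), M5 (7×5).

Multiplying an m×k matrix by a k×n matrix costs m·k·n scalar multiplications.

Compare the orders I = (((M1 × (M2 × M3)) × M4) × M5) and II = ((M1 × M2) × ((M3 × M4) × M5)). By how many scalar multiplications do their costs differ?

67685

Order I = (((M1 × (M2 × M3)) × M4) × M5): (M2 × M3): 40×33 by 33×10 → 40×10, cost 40·33·10 = 13200; (M1 × (M2 × M3)): 79×40 by 40×10 → 79×10, cost 79·40·10 = 31600; cumulative 44800; ((M1 × (M2 × M3)) × M4): 79×10 by 10×7 → 79×7, cost 79·10·7 = 5530; cumulative 50330; (((M1 × (M2 × M3)) × M4) × M5): 79×7 by 7×5 → 79×5, cost 79·7·5 = 2765; cumulative 53095. Total 53095.
Order II = ((M1 × M2) × ((M3 × M4) × M5)): (M1 × M2): 79×40 by 40×33 → 79×33, cost 79·40·33 = 104280; (M3 × M4): 33×10 by 10×7 → 33×7, cost 33·10·7 = 2310; ((M3 × M4) × M5): 33×7 by 7×5 → 33×5, cost 33·7·5 = 1155; cumulative 3465; ((M1 × M2) × ((M3 × M4) × M5)): 79×33 by 33×5 → 79×5, cost 79·33·5 = 13035; cumulative 120780. Total 120780.
Difference: |53095 − 120780| = 67685.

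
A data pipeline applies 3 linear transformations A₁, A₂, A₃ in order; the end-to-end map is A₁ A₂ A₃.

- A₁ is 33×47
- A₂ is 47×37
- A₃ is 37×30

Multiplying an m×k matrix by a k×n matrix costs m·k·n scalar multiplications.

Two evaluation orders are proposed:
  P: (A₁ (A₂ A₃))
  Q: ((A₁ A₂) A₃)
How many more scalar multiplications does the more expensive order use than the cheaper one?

4683

Order P = (A₁ (A₂ A₃)): (A₂ A₃): 47×37 by 37×30 → 47×30, cost 47·37·30 = 52170; (A₁ (A₂ A₃)): 33×47 by 47×30 → 33×30, cost 33·47·30 = 46530; cumulative 98700. Total 98700.
Order Q = ((A₁ A₂) A₃): (A₁ A₂): 33×47 by 47×37 → 33×37, cost 33·47·37 = 57387; ((A₁ A₂) A₃): 33×37 by 37×30 → 33×30, cost 33·37·30 = 36630; cumulative 94017. Total 94017.
Difference: |98700 − 94017| = 4683.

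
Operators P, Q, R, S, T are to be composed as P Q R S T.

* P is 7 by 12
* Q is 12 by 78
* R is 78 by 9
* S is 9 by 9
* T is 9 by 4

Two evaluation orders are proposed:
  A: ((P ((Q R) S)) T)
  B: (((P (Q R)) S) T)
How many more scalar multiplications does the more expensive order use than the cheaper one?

Order A = ((P ((Q R) S)) T): (Q R): 12×78 by 78×9 → 12×9, cost 12·78·9 = 8424; ((Q R) S): 12×9 by 9×9 → 12×9, cost 12·9·9 = 972; cumulative 9396; (P ((Q R) S)): 7×12 by 12×9 → 7×9, cost 7·12·9 = 756; cumulative 10152; ((P ((Q R) S)) T): 7×9 by 9×4 → 7×4, cost 7·9·4 = 252; cumulative 10404. Total 10404.
Order B = (((P (Q R)) S) T): (Q R): 12×78 by 78×9 → 12×9, cost 12·78·9 = 8424; (P (Q R)): 7×12 by 12×9 → 7×9, cost 7·12·9 = 756; cumulative 9180; ((P (Q R)) S): 7×9 by 9×9 → 7×9, cost 7·9·9 = 567; cumulative 9747; (((P (Q R)) S) T): 7×9 by 9×4 → 7×4, cost 7·9·4 = 252; cumulative 9999. Total 9999.
Difference: |10404 − 9999| = 405.

405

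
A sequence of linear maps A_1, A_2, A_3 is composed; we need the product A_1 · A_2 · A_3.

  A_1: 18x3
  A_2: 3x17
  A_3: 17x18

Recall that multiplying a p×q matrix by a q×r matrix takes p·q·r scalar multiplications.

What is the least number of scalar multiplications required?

1890

Order (A_1 · (A_2 · A_3)): (A_2 · A_3): 3×17 by 17×18 → 3×18, cost 3·17·18 = 918; (A_1 · (A_2 · A_3)): 18×3 by 3×18 → 18×18, cost 18·3·18 = 972; cumulative 1890. Total 1890.
Order ((A_1 · A_2) · A_3): (A_1 · A_2): 18×3 by 3×17 → 18×17, cost 18·3·17 = 918; ((A_1 · A_2) · A_3): 18×17 by 17×18 → 18×18, cost 18·17·18 = 5508; cumulative 6426. Total 6426.
Minimum: 1890.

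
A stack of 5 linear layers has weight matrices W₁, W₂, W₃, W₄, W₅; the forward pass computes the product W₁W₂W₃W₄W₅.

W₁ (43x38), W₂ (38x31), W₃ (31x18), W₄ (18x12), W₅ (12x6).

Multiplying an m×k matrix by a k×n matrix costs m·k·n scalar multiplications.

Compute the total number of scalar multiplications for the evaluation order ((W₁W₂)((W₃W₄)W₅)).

(W₁W₂): 43×38 by 38×31 → 43×31, cost 43·38·31 = 50654
(W₃W₄): 31×18 by 18×12 → 31×12, cost 31·18·12 = 6696
((W₃W₄)W₅): 31×12 by 12×6 → 31×6, cost 31·12·6 = 2232; cumulative 8928
((W₁W₂)((W₃W₄)W₅)): 43×31 by 31×6 → 43×6, cost 43·31·6 = 7998; cumulative 67580
Total: 67580 scalar multiplications.

67580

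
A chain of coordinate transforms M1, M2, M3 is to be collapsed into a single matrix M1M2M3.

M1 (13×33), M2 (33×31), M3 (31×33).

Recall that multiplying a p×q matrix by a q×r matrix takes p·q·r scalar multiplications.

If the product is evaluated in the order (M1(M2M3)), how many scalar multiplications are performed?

(M2M3): 33×31 by 31×33 → 33×33, cost 33·31·33 = 33759
(M1(M2M3)): 13×33 by 33×33 → 13×33, cost 13·33·33 = 14157; cumulative 47916
Total: 47916 scalar multiplications.

47916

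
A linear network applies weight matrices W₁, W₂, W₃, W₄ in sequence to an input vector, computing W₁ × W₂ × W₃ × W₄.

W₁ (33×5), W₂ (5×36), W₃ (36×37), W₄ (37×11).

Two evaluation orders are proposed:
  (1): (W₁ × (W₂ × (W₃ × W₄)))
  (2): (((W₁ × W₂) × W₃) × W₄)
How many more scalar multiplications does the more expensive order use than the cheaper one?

Order (1) = (W₁ × (W₂ × (W₃ × W₄))): (W₃ × W₄): 36×37 by 37×11 → 36×11, cost 36·37·11 = 14652; (W₂ × (W₃ × W₄)): 5×36 by 36×11 → 5×11, cost 5·36·11 = 1980; cumulative 16632; (W₁ × (W₂ × (W₃ × W₄))): 33×5 by 5×11 → 33×11, cost 33·5·11 = 1815; cumulative 18447. Total 18447.
Order (2) = (((W₁ × W₂) × W₃) × W₄): (W₁ × W₂): 33×5 by 5×36 → 33×36, cost 33·5·36 = 5940; ((W₁ × W₂) × W₃): 33×36 by 36×37 → 33×37, cost 33·36·37 = 43956; cumulative 49896; (((W₁ × W₂) × W₃) × W₄): 33×37 by 37×11 → 33×11, cost 33·37·11 = 13431; cumulative 63327. Total 63327.
Difference: |18447 − 63327| = 44880.

44880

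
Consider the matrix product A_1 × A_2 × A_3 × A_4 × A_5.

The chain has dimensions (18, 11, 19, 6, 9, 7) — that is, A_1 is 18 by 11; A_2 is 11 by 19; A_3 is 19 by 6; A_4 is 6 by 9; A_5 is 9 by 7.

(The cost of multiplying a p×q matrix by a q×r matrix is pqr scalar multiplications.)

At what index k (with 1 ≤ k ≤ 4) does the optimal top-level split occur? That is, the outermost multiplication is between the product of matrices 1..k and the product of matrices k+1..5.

1

Adjacent pairs: A_1A_2 = 18·11·19 = 3762; A_2A_3 = 11·19·6 = 1254; A_3A_4 = 19·6·9 = 1026; A_4A_5 = 6·9·7 = 378.
Length 3: A_1..A_3: k=1: 0+1254+18·11·6=2442; k=2: 3762+0+18·19·6=5814 → min 2442 | A_2..A_4: k=2: 0+1026+11·19·9=2907; k=3: 1254+0+11·6·9=1848 → min 1848 | A_3..A_5: k=3: 0+378+19·6·7=1176; k=4: 1026+0+19·9·7=2223 → min 1176.
Length 4: A_1..A_4: k=1: 0+1848+18·11·9=3630; k=2: 3762+1026+18·19·9=7866; k=3: 2442+0+18·6·9=3414 → min 3414 | A_2..A_5: k=2: 0+1176+11·19·7=2639; k=3: 1254+378+11·6·7=2094; k=4: 1848+0+11·9·7=2541 → min 2094.
Top-level splits: k=1: (A_1..A_1)·(A_2..A_5) → 0+2094+18·11·7 = 3480; k=2: (A_1..A_2)·(A_3..A_5) → 3762+1176+18·19·7 = 7332; k=3: (A_1..A_3)·(A_4..A_5) → 2442+378+18·6·7 = 3576; k=4: (A_1..A_4)·(A_5..A_5) → 3414+0+18·9·7 = 4548.
Best split is after A_1, i.e. k = 1.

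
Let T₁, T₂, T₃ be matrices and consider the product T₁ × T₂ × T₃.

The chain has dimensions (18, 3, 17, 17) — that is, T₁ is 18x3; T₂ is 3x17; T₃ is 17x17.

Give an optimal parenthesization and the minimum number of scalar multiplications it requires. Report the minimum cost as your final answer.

(T₁ × (T₂ × T₃)): cost 1785.
((T₁ × T₂) × T₃): cost 6120.
Optimal: (T₁ × (T₂ × T₃)) with cost 1785.

1785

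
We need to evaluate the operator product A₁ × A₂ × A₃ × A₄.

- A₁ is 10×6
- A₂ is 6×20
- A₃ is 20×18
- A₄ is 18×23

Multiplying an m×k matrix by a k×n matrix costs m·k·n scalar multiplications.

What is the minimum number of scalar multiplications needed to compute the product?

Adjacent pairs: A₁A₂ = 10·6·20 = 1200; A₂A₃ = 6·20·18 = 2160; A₃A₄ = 20·18·23 = 8280.
Length 3: A₁..A₃: k=1: 0+2160+10·6·18=3240; k=2: 1200+0+10·20·18=4800 → min 3240 | A₂..A₄: k=2: 0+8280+6·20·23=11040; k=3: 2160+0+6·18·23=4644 → min 4644.
Length 4: A₁..A₄: k=1: 0+4644+10·6·23=6024; k=2: 1200+8280+10·20·23=14080; k=3: 3240+0+10·18·23=7380 → min 6024.
Optimal order: (A₁ × ((A₂ × A₃) × A₄)) with cost 6024.

6024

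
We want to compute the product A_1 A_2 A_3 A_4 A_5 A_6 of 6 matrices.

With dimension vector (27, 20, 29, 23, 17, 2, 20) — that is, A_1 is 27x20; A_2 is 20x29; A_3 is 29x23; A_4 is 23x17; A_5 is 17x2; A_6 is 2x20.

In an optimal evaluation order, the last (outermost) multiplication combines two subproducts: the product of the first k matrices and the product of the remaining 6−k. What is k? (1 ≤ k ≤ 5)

5

Adjacent pairs: A_1A_2 = 27·20·29 = 15660; A_2A_3 = 20·29·23 = 13340; A_3A_4 = 29·23·17 = 11339; A_4A_5 = 23·17·2 = 782; A_5A_6 = 17·2·20 = 680.
Length 3: A_1..A_3: k=1: 0+13340+27·20·23=25760; k=2: 15660+0+27·29·23=33669 → min 25760 | A_2..A_4: k=2: 0+11339+20·29·17=21199; k=3: 13340+0+20·23·17=21160 → min 21160 | A_3..A_5: k=3: 0+782+29·23·2=2116; k=4: 11339+0+29·17·2=12325 → min 2116 | A_4..A_6: k=4: 0+680+23·17·20=8500; k=5: 782+0+23·2·20=1702 → min 1702.
Length 4: A_1..A_4: k=1: 0+21160+27·20·17=30340; k=2: 15660+11339+27·29·17=40310; k=3: 25760+0+27·23·17=36317 → min 30340 | A_2..A_5: k=2: 0+2116+20·29·2=3276; k=3: 13340+782+20·23·2=15042; k=4: 21160+0+20·17·2=21840 → min 3276 | A_3..A_6: k=3: 0+1702+29·23·20=15042; k=4: 11339+680+29·17·20=21879; k=5: 2116+0+29·2·20=3276 → min 3276.
Length 5: A_1..A_5: k=1: 0+3276+27·20·2=4356; k=2: 15660+2116+27·29·2=19342; k=3: 25760+782+27·23·2=27784; k=4: 30340+0+27·17·2=31258 → min 4356 | A_2..A_6: k=2: 0+3276+20·29·20=14876; k=3: 13340+1702+20·23·20=24242; k=4: 21160+680+20·17·20=28640; k=5: 3276+0+20·2·20=4076 → min 4076.
Top-level splits: k=1: (A_1..A_1)·(A_2..A_6) → 0+4076+27·20·20 = 14876; k=2: (A_1..A_2)·(A_3..A_6) → 15660+3276+27·29·20 = 34596; k=3: (A_1..A_3)·(A_4..A_6) → 25760+1702+27·23·20 = 39882; k=4: (A_1..A_4)·(A_5..A_6) → 30340+680+27·17·20 = 40200; k=5: (A_1..A_5)·(A_6..A_6) → 4356+0+27·2·20 = 5436.
Best split is after A_5, i.e. k = 5.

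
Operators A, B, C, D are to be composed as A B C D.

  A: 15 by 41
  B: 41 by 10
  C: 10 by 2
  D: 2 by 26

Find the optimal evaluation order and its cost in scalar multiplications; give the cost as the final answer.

Adjacent pairs: AB = 15·41·10 = 6150; BC = 41·10·2 = 820; CD = 10·2·26 = 520.
Length 3: A..C: k=1: 0+820+15·41·2=2050; k=2: 6150+0+15·10·2=6450 → min 2050 | B..D: k=2: 0+520+41·10·26=11180; k=3: 820+0+41·2·26=2952 → min 2952.
Length 4: A..D: k=1: 0+2952+15·41·26=18942; k=2: 6150+520+15·10·26=10570; k=3: 2050+0+15·2·26=2830 → min 2830.
Optimal parenthesization: ((A (B C)) D) with cost 2830.

2830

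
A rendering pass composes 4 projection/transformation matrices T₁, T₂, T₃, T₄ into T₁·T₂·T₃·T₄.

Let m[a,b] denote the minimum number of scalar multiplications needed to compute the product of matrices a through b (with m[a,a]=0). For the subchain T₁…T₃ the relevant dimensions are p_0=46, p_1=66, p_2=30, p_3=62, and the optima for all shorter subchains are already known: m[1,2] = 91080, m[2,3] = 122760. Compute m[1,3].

176640

m[1,3] = min over k∈[1,2] of m[1,k]+m[k+1,3]+p_{0}·p_k·p_{3}.
k=1: 0 + 122760 + 46·66·62 = 310992; k=2: 91080 + 0 + 46·30·62 = 176640.
Minimum: 176640 at k=2.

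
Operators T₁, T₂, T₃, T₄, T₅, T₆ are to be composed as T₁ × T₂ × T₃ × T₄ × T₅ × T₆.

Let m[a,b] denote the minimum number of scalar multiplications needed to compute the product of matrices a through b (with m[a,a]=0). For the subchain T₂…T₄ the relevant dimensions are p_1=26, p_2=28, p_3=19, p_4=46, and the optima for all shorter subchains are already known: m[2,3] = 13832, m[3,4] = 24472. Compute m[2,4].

m[2,4] = min over k∈[2,3] of m[2,k]+m[k+1,4]+p_{1}·p_k·p_{4}.
k=2: 0 + 24472 + 26·28·46 = 57960; k=3: 13832 + 0 + 26·19·46 = 36556.
Minimum: 36556 at k=3.

36556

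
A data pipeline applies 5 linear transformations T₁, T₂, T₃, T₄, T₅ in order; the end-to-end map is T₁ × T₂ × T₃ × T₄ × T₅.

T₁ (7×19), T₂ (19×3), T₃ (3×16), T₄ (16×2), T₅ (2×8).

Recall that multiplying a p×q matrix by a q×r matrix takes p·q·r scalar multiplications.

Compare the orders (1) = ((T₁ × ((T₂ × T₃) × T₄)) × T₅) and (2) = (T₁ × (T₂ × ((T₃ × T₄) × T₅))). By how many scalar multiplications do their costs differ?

234

Order (1) = ((T₁ × ((T₂ × T₃) × T₄)) × T₅): (T₂ × T₃): 19×3 by 3×16 → 19×16, cost 19·3·16 = 912; ((T₂ × T₃) × T₄): 19×16 by 16×2 → 19×2, cost 19·16·2 = 608; cumulative 1520; (T₁ × ((T₂ × T₃) × T₄)): 7×19 by 19×2 → 7×2, cost 7·19·2 = 266; cumulative 1786; ((T₁ × ((T₂ × T₃) × T₄)) × T₅): 7×2 by 2×8 → 7×8, cost 7·2·8 = 112; cumulative 1898. Total 1898.
Order (2) = (T₁ × (T₂ × ((T₃ × T₄) × T₅))): (T₃ × T₄): 3×16 by 16×2 → 3×2, cost 3·16·2 = 96; ((T₃ × T₄) × T₅): 3×2 by 2×8 → 3×8, cost 3·2·8 = 48; cumulative 144; (T₂ × ((T₃ × T₄) × T₅)): 19×3 by 3×8 → 19×8, cost 19·3·8 = 456; cumulative 600; (T₁ × (T₂ × ((T₃ × T₄) × T₅))): 7×19 by 19×8 → 7×8, cost 7·19·8 = 1064; cumulative 1664. Total 1664.
Difference: |1898 − 1664| = 234.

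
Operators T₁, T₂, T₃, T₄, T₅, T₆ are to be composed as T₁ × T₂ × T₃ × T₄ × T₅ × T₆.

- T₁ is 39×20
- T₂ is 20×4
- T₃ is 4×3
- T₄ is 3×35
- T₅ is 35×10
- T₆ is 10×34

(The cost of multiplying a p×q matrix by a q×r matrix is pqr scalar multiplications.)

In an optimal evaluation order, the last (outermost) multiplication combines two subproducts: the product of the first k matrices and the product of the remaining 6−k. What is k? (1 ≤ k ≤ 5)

Adjacent pairs: T₁T₂ = 39·20·4 = 3120; T₂T₃ = 20·4·3 = 240; T₃T₄ = 4·3·35 = 420; T₄T₅ = 3·35·10 = 1050; T₅T₆ = 35·10·34 = 11900.
Length 3: T₁..T₃: k=1: 0+240+39·20·3=2580; k=2: 3120+0+39·4·3=3588 → min 2580 | T₂..T₄: k=2: 0+420+20·4·35=3220; k=3: 240+0+20·3·35=2340 → min 2340 | T₃..T₅: k=3: 0+1050+4·3·10=1170; k=4: 420+0+4·35·10=1820 → min 1170 | T₄..T₆: k=4: 0+11900+3·35·34=15470; k=5: 1050+0+3·10·34=2070 → min 2070.
Length 4: T₁..T₄: k=1: 0+2340+39·20·35=29640; k=2: 3120+420+39·4·35=9000; k=3: 2580+0+39·3·35=6675 → min 6675 | T₂..T₅: k=2: 0+1170+20·4·10=1970; k=3: 240+1050+20·3·10=1890; k=4: 2340+0+20·35·10=9340 → min 1890 | T₃..T₆: k=3: 0+2070+4·3·34=2478; k=4: 420+11900+4·35·34=17080; k=5: 1170+0+4·10·34=2530 → min 2478.
Length 5: T₁..T₅: k=1: 0+1890+39·20·10=9690; k=2: 3120+1170+39·4·10=5850; k=3: 2580+1050+39·3·10=4800; k=4: 6675+0+39·35·10=20325 → min 4800 | T₂..T₆: k=2: 0+2478+20·4·34=5198; k=3: 240+2070+20·3·34=4350; k=4: 2340+11900+20·35·34=38040; k=5: 1890+0+20·10·34=8690 → min 4350.
Top-level splits: k=1: (T₁..T₁)·(T₂..T₆) → 0+4350+39·20·34 = 30870; k=2: (T₁..T₂)·(T₃..T₆) → 3120+2478+39·4·34 = 10902; k=3: (T₁..T₃)·(T₄..T₆) → 2580+2070+39·3·34 = 8628; k=4: (T₁..T₄)·(T₅..T₆) → 6675+11900+39·35·34 = 64985; k=5: (T₁..T₅)·(T₆..T₆) → 4800+0+39·10·34 = 18060.
Best split is after T₃, i.e. k = 3.

3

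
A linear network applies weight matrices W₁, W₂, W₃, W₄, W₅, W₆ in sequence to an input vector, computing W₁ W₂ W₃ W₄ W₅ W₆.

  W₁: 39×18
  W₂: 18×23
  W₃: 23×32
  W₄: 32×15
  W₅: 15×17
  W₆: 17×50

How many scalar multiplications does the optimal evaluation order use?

Adjacent pairs: W₁W₂ = 39·18·23 = 16146; W₂W₃ = 18·23·32 = 13248; W₃W₄ = 23·32·15 = 11040; W₄W₅ = 32·15·17 = 8160; W₅W₆ = 15·17·50 = 12750.
Length 3: W₁..W₃: k=1: 0+13248+39·18·32=35712; k=2: 16146+0+39·23·32=44850 → min 35712 | W₂..W₄: k=2: 0+11040+18·23·15=17250; k=3: 13248+0+18·32·15=21888 → min 17250 | W₃..W₅: k=3: 0+8160+23·32·17=20672; k=4: 11040+0+23·15·17=16905 → min 16905 | W₄..W₆: k=4: 0+12750+32·15·50=36750; k=5: 8160+0+32·17·50=35360 → min 35360.
Length 4: W₁..W₄: k=1: 0+17250+39·18·15=27780; k=2: 16146+11040+39·23·15=40641; k=3: 35712+0+39·32·15=54432 → min 27780 | W₂..W₅: k=2: 0+16905+18·23·17=23943; k=3: 13248+8160+18·32·17=31200; k=4: 17250+0+18·15·17=21840 → min 21840 | W₃..W₆: k=3: 0+35360+23·32·50=72160; k=4: 11040+12750+23·15·50=41040; k=5: 16905+0+23·17·50=36455 → min 36455.
Length 5: W₁..W₅: k=1: 0+21840+39·18·17=33774; k=2: 16146+16905+39·23·17=48300; k=3: 35712+8160+39·32·17=65088; k=4: 27780+0+39·15·17=37725 → min 33774 | W₂..W₆: k=2: 0+36455+18·23·50=57155; k=3: 13248+35360+18·32·50=77408; k=4: 17250+12750+18·15·50=43500; k=5: 21840+0+18·17·50=37140 → min 37140.
Length 6: W₁..W₆: k=1: 0+37140+39·18·50=72240; k=2: 16146+36455+39·23·50=97451; k=3: 35712+35360+39·32·50=133472; k=4: 27780+12750+39·15·50=69780; k=5: 33774+0+39·17·50=66924 → min 66924.
Optimal order: ((W₁ ((W₂ (W₃ W₄)) W₅)) W₆) with cost 66924.

66924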